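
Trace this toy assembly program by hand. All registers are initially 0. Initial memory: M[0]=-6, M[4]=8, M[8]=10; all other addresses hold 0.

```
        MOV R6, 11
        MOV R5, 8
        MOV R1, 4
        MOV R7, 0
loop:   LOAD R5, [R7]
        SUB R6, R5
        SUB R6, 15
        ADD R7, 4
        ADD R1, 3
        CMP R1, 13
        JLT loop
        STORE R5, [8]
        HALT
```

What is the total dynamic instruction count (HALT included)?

27

after MOV R6, 11: R6=11
after MOV R5, 8: R5=8
after MOV R1, 4: R1=4
after MOV R7, 0: R7=0
after LOAD R5, [R7]: R5=M[0]=-6
after SUB R6, R5: R6=11-(-6)=17
after SUB R6, 15: R6=17-15=2
after ADD R7, 4: R7=0+4=4
after ADD R1, 3: R1=4+3=7
CMP R1, 13  (cmp 7,13)
JLT loop: taken
after LOAD R5, [R7]: R5=M[4]=8
after SUB R6, R5: R6=2-8=-6
after SUB R6, 15: R6=(-6)-15=-21
after ADD R7, 4: R7=4+4=8
after ADD R1, 3: R1=7+3=10
CMP R1, 13  (cmp 10,13)
JLT loop: taken
after LOAD R5, [R7]: R5=M[8]=10
after SUB R6, R5: R6=(-21)-10=-31
after SUB R6, 15: R6=(-31)-15=-46
after ADD R7, 4: R7=8+4=12
after ADD R1, 3: R1=10+3=13
CMP R1, 13  (cmp 13,13)
JLT loop: not taken
STORE R5, [8] → M[8]=10
halt.
Total executed instructions: 27.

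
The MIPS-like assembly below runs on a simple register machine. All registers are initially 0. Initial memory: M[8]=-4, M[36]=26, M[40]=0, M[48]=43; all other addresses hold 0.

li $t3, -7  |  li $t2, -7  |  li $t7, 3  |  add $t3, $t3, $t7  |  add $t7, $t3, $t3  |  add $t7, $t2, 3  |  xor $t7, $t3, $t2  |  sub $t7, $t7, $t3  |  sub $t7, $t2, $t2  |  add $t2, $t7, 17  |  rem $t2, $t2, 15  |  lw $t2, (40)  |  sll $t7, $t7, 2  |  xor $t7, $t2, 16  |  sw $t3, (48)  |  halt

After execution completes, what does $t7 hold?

$t3=-7
$t2=-7
$t7=3
$t3=(-7)+3=-4
$t7=(-4)+(-4)=-8
$t7=(-7)+3=-4
$t7=(-4)^(-7)=5
$t7=5-(-4)=9
$t7=(-7)-(-7)=0
$t2=0+17=17
$t2=17%15=2
$t2=M[40]=0
$t7=0<<2=0
$t7=0^16=16
sw $t3, (48) → M[48]=-4
halt.

16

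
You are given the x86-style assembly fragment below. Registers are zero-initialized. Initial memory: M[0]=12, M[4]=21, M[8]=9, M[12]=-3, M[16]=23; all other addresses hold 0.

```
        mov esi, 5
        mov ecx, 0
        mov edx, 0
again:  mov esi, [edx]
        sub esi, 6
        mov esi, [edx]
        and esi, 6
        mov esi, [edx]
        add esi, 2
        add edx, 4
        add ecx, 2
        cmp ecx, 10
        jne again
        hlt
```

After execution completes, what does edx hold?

20

esi=5
ecx=0
edx=0
esi=M[0]=12
esi=12-6=6
esi=M[0]=12
esi=12&6=4
esi=M[0]=12
esi=12+2=14
edx=0+4=4
ecx=0+2=2
cmp ecx, 10  (cmp 2,10)
jne again: taken
esi=M[4]=21
esi=21-6=15
esi=M[4]=21
esi=21&6=4
esi=M[4]=21
esi=21+2=23
edx=4+4=8
ecx=2+2=4
cmp ecx, 10  (cmp 4,10)
jne again: taken
esi=M[8]=9
esi=9-6=3
esi=M[8]=9
esi=9&6=0
esi=M[8]=9
esi=9+2=11
edx=8+4=12
ecx=4+2=6
cmp ecx, 10  (cmp 6,10)
jne again: taken
esi=M[12]=-3
esi=(-3)-6=-9
esi=M[12]=-3
esi=(-3)&6=4
esi=M[12]=-3
esi=(-3)+2=-1
edx=12+4=16
ecx=6+2=8
cmp ecx, 10  (cmp 8,10)
jne again: taken
esi=M[16]=23
esi=23-6=17
esi=M[16]=23
esi=23&6=6
esi=M[16]=23
esi=23+2=25
edx=16+4=20
ecx=8+2=10
cmp ecx, 10  (cmp 10,10)
jne again: not taken
halt.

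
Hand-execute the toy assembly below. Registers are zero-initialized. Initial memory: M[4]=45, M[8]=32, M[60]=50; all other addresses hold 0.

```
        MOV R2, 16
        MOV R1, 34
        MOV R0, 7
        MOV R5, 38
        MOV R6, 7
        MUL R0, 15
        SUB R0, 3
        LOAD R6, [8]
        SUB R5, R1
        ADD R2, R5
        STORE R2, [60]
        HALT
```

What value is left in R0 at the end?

102

R2=16
R1=34
R0=7
R5=38
R6=7
R0=7*15=105
R0=105-3=102
R6=M[8]=32
R5=38-34=4
R2=16+4=20
STORE R2, [60] → M[60]=20
halt.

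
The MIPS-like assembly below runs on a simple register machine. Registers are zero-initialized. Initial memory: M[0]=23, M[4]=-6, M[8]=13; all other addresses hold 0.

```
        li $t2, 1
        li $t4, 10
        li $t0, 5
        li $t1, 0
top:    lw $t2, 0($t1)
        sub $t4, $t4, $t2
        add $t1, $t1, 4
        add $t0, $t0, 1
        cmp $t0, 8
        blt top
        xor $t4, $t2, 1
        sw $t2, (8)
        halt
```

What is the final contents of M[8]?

13

li $t2, 1 → $t2=1
li $t4, 10 → $t4=10
li $t0, 5 → $t0=5
li $t1, 0 → $t1=0
lw $t2, 0($t1) → $t2=M[0]=23
sub $t4, $t4, $t2 → $t4=10-23=-13
add $t1, $t1, 4 → $t1=0+4=4
add $t0, $t0, 1 → $t0=5+1=6
cmp $t0, 8  (cmp 6,8)
blt top: taken
lw $t2, 0($t1) → $t2=M[4]=-6
sub $t4, $t4, $t2 → $t4=(-13)-(-6)=-7
add $t1, $t1, 4 → $t1=4+4=8
add $t0, $t0, 1 → $t0=6+1=7
cmp $t0, 8  (cmp 7,8)
blt top: taken
lw $t2, 0($t1) → $t2=M[8]=13
sub $t4, $t4, $t2 → $t4=(-7)-13=-20
add $t1, $t1, 4 → $t1=8+4=12
add $t0, $t0, 1 → $t0=7+1=8
cmp $t0, 8  (cmp 8,8)
blt top: not taken
xor $t4, $t2, 1 → $t4=13^1=12
sw $t2, (8) → M[8]=13
halt.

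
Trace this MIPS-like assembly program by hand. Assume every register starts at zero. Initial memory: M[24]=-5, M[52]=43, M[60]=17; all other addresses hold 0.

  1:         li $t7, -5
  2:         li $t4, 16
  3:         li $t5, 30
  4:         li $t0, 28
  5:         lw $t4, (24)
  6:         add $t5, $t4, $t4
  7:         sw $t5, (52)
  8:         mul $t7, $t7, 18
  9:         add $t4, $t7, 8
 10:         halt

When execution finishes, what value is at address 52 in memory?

-10

li $t7, -5 → $t7=-5
li $t4, 16 → $t4=16
li $t5, 30 → $t5=30
li $t0, 28 → $t0=28
lw $t4, (24) → $t4=M[24]=-5
add $t5, $t4, $t4 → $t5=(-5)+(-5)=-10
sw $t5, (52) → M[52]=-10
mul $t7, $t7, 18 → $t7=(-5)*18=-90
add $t4, $t7, 8 → $t4=(-90)+8=-82
halt.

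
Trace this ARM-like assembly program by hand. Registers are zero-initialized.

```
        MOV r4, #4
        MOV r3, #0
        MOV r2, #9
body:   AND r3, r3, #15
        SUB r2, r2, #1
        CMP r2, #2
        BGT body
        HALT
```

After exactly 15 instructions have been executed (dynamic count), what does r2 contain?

after MOV r4, #4: r4=4
after MOV r3, #0: r3=0
after MOV r2, #9: r2=9
after AND r3, r3, #15: r3=0&15=0
after SUB r2, r2, #1: r2=9-1=8
CMP r2, #2  (cmp 8,2)
BGT body: taken
after AND r3, r3, #15: r3=0&15=0
after SUB r2, r2, #1: r2=8-1=7
CMP r2, #2  (cmp 7,2)
BGT body: taken
after AND r3, r3, #15: r3=0&15=0
after SUB r2, r2, #1: r2=7-1=6
CMP r2, #2  (cmp 6,2)
BGT body: taken
After step 15: r2 = 6.

6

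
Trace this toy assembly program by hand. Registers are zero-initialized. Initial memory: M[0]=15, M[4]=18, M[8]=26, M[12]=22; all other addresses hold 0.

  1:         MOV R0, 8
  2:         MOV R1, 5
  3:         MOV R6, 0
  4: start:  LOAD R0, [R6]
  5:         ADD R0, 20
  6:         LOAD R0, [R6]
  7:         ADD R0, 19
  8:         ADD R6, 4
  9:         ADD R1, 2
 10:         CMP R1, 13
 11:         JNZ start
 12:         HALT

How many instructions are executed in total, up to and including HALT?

36

R0=8
R1=5
R6=0
R0=M[0]=15
R0=15+20=35
R0=M[0]=15
R0=15+19=34
R6=0+4=4
R1=5+2=7
CMP R1, 13  (cmp 7,13)
JNZ start: taken
R0=M[4]=18
R0=18+20=38
R0=M[4]=18
R0=18+19=37
R6=4+4=8
R1=7+2=9
CMP R1, 13  (cmp 9,13)
JNZ start: taken
R0=M[8]=26
R0=26+20=46
R0=M[8]=26
R0=26+19=45
R6=8+4=12
R1=9+2=11
CMP R1, 13  (cmp 11,13)
JNZ start: taken
R0=M[12]=22
R0=22+20=42
R0=M[12]=22
R0=22+19=41
R6=12+4=16
R1=11+2=13
CMP R1, 13  (cmp 13,13)
JNZ start: not taken
halt.
Total executed instructions: 36.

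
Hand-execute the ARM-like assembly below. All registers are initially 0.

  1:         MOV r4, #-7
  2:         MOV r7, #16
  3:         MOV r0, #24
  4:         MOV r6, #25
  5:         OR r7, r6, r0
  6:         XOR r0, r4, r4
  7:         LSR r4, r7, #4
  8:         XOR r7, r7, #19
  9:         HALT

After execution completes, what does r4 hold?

1

MOV r4, #-7 → r4=-7
MOV r7, #16 → r7=16
MOV r0, #24 → r0=24
MOV r6, #25 → r6=25
OR r7, r6, r0 → r7=25|24=25
XOR r0, r4, r4 → r0=(-7)^(-7)=0
LSR r4, r7, #4 → r4=25>>4=1
XOR r7, r7, #19 → r7=25^19=10
halt.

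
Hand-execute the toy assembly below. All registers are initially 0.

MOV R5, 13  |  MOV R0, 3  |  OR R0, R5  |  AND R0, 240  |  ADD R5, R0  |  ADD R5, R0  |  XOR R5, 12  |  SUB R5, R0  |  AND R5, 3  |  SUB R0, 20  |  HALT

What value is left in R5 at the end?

1

MOV R5, 13 → R5=13
MOV R0, 3 → R0=3
OR R0, R5 → R0=3|13=15
AND R0, 240 → R0=15&240=0
ADD R5, R0 → R5=13+0=13
ADD R5, R0 → R5=13+0=13
XOR R5, 12 → R5=13^12=1
SUB R5, R0 → R5=1-0=1
AND R5, 3 → R5=1&3=1
SUB R0, 20 → R0=0-20=-20
halt.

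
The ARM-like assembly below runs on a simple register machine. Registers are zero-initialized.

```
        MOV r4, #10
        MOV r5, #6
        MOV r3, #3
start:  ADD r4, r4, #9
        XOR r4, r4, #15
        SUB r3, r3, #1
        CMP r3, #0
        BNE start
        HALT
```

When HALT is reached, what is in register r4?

MOV r4, #10 → r4=10
MOV r5, #6 → r5=6
MOV r3, #3 → r3=3
ADD r4, r4, #9 → r4=10+9=19
XOR r4, r4, #15 → r4=19^15=28
SUB r3, r3, #1 → r3=3-1=2
CMP r3, #0  (cmp 2,0)
BNE start: taken
ADD r4, r4, #9 → r4=28+9=37
XOR r4, r4, #15 → r4=37^15=42
SUB r3, r3, #1 → r3=2-1=1
CMP r3, #0  (cmp 1,0)
BNE start: taken
ADD r4, r4, #9 → r4=42+9=51
XOR r4, r4, #15 → r4=51^15=60
SUB r3, r3, #1 → r3=1-1=0
CMP r3, #0  (cmp 0,0)
BNE start: not taken
halt.

60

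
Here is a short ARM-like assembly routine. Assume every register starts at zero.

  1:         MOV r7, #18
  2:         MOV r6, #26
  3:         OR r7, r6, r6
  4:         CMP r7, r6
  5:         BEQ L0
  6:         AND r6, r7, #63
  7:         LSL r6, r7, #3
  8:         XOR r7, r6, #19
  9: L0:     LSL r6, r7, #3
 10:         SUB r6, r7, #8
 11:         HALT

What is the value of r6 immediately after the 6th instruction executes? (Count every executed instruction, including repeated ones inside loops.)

after MOV r7, #18: r7=18
after MOV r6, #26: r6=26
after OR r7, r6, r6: r7=26|26=26
CMP r7, r6  (cmp 26,26)
BEQ L0: taken
after LSL r6, r7, #3: r6=26<<3=208
After step 6: r6 = 208.

208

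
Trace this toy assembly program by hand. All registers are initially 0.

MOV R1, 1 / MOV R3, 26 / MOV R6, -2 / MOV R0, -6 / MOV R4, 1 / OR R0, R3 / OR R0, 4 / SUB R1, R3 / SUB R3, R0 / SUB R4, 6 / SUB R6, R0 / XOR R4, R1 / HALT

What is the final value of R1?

MOV R1, 1 → R1=1
MOV R3, 26 → R3=26
MOV R6, -2 → R6=-2
MOV R0, -6 → R0=-6
MOV R4, 1 → R4=1
OR R0, R3 → R0=(-6)|26=-6
OR R0, 4 → R0=(-6)|4=-2
SUB R1, R3 → R1=1-26=-25
SUB R3, R0 → R3=26-(-2)=28
SUB R4, 6 → R4=1-6=-5
SUB R6, R0 → R6=(-2)-(-2)=0
XOR R4, R1 → R4=(-5)^(-25)=28
halt.

-25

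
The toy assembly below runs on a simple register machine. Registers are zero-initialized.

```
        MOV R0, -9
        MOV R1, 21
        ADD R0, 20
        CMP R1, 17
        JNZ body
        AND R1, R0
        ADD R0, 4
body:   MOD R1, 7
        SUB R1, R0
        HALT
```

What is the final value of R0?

11

R0=-9
R1=21
R0=(-9)+20=11
CMP R1, 17  (cmp 21,17)
JNZ body: taken
R1=21%7=0
R1=0-11=-11
halt.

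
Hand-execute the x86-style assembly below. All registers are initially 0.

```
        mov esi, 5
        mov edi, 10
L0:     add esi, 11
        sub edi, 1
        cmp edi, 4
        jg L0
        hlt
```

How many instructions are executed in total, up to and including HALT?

27

esi=5
edi=10
esi=5+11=16
edi=10-1=9
cmp edi, 4  (cmp 9,4)
jg L0: taken
esi=16+11=27
edi=9-1=8
cmp edi, 4  (cmp 8,4)
jg L0: taken
esi=27+11=38
edi=8-1=7
cmp edi, 4  (cmp 7,4)
jg L0: taken
esi=38+11=49
edi=7-1=6
cmp edi, 4  (cmp 6,4)
jg L0: taken
esi=49+11=60
edi=6-1=5
cmp edi, 4  (cmp 5,4)
jg L0: taken
esi=60+11=71
edi=5-1=4
cmp edi, 4  (cmp 4,4)
jg L0: not taken
halt.
Total executed instructions: 27.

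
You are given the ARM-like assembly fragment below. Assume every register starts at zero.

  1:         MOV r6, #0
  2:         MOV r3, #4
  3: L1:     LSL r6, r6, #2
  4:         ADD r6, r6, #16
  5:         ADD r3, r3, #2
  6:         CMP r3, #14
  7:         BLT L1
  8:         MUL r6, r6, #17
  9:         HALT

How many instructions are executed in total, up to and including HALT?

after MOV r6, #0: r6=0
after MOV r3, #4: r3=4
after LSL r6, r6, #2: r6=0<<2=0
after ADD r6, r6, #16: r6=0+16=16
after ADD r3, r3, #2: r3=4+2=6
CMP r3, #14  (cmp 6,14)
BLT L1: taken
after LSL r6, r6, #2: r6=16<<2=64
after ADD r6, r6, #16: r6=64+16=80
after ADD r3, r3, #2: r3=6+2=8
CMP r3, #14  (cmp 8,14)
BLT L1: taken
after LSL r6, r6, #2: r6=80<<2=320
after ADD r6, r6, #16: r6=320+16=336
after ADD r3, r3, #2: r3=8+2=10
CMP r3, #14  (cmp 10,14)
BLT L1: taken
after LSL r6, r6, #2: r6=336<<2=1344
after ADD r6, r6, #16: r6=1344+16=1360
after ADD r3, r3, #2: r3=10+2=12
CMP r3, #14  (cmp 12,14)
BLT L1: taken
after LSL r6, r6, #2: r6=1360<<2=5440
after ADD r6, r6, #16: r6=5440+16=5456
after ADD r3, r3, #2: r3=12+2=14
CMP r3, #14  (cmp 14,14)
BLT L1: not taken
after MUL r6, r6, #17: r6=5456*17=92752
halt.
Total executed instructions: 29.

29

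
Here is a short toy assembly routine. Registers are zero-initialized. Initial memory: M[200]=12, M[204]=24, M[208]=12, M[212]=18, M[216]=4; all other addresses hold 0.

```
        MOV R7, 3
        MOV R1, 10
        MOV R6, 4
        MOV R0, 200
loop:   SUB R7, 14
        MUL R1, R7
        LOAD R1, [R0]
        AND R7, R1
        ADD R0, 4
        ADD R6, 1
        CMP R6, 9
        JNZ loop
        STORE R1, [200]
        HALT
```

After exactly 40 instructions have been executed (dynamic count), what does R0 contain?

R7=3
R1=10
R6=4
R0=200
R7=3-14=-11
R1=10*(-11)=-110
R1=M[200]=12
R7=(-11)&12=4
R0=200+4=204
R6=4+1=5
CMP R6, 9  (cmp 5,9)
JNZ loop: taken
R7=4-14=-10
R1=12*(-10)=-120
R1=M[204]=24
R7=(-10)&24=16
R0=204+4=208
R6=5+1=6
CMP R6, 9  (cmp 6,9)
JNZ loop: taken
R7=16-14=2
R1=24*2=48
R1=M[208]=12
R7=2&12=0
R0=208+4=212
R6=6+1=7
CMP R6, 9  (cmp 7,9)
JNZ loop: taken
R7=0-14=-14
R1=12*(-14)=-168
R1=M[212]=18
R7=(-14)&18=18
R0=212+4=216
R6=7+1=8
CMP R6, 9  (cmp 8,9)
JNZ loop: taken
R7=18-14=4
R1=18*4=72
R1=M[216]=4
R7=4&4=4
After step 40: R0 = 216.

216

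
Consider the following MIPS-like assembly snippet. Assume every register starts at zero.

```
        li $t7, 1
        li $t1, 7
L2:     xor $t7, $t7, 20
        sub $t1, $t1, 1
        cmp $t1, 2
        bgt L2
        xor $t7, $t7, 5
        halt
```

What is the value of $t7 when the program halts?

$t7=1
$t1=7
$t7=1^20=21
$t1=7-1=6
cmp $t1, 2  (cmp 6,2)
bgt L2: taken
$t7=21^20=1
$t1=6-1=5
cmp $t1, 2  (cmp 5,2)
bgt L2: taken
$t7=1^20=21
$t1=5-1=4
cmp $t1, 2  (cmp 4,2)
bgt L2: taken
$t7=21^20=1
$t1=4-1=3
cmp $t1, 2  (cmp 3,2)
bgt L2: taken
$t7=1^20=21
$t1=3-1=2
cmp $t1, 2  (cmp 2,2)
bgt L2: not taken
$t7=21^5=16
halt.

16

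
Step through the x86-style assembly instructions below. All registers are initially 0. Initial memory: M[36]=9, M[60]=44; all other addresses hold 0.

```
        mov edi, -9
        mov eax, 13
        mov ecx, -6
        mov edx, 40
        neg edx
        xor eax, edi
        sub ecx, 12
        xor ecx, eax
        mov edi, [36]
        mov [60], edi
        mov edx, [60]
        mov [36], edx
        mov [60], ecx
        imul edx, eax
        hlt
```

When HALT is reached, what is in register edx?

-54

edi=-9
eax=13
ecx=-6
edx=40
edx=-(40)=-40
eax=13^(-9)=-6
ecx=(-6)-12=-18
ecx=(-18)^(-6)=20
edi=M[36]=9
mov [60], edi → M[60]=9
edx=M[60]=9
mov [36], edx → M[36]=9
mov [60], ecx → M[60]=20
edx=9*(-6)=-54
halt.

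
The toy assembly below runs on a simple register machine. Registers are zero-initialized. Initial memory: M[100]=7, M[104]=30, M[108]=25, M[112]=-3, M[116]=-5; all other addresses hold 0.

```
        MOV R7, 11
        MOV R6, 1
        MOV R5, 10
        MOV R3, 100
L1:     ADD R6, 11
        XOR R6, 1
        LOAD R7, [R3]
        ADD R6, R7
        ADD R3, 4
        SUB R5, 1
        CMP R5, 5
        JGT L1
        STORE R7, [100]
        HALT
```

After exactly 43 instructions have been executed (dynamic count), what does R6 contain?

109

MOV R7, 11 → R7=11
MOV R6, 1 → R6=1
MOV R5, 10 → R5=10
MOV R3, 100 → R3=100
ADD R6, 11 → R6=1+11=12
XOR R6, 1 → R6=12^1=13
LOAD R7, [R3] → R7=M[100]=7
ADD R6, R7 → R6=13+7=20
ADD R3, 4 → R3=100+4=104
SUB R5, 1 → R5=10-1=9
CMP R5, 5  (cmp 9,5)
JGT L1: taken
ADD R6, 11 → R6=20+11=31
XOR R6, 1 → R6=31^1=30
LOAD R7, [R3] → R7=M[104]=30
ADD R6, R7 → R6=30+30=60
ADD R3, 4 → R3=104+4=108
SUB R5, 1 → R5=9-1=8
CMP R5, 5  (cmp 8,5)
JGT L1: taken
ADD R6, 11 → R6=60+11=71
XOR R6, 1 → R6=71^1=70
LOAD R7, [R3] → R7=M[108]=25
ADD R6, R7 → R6=70+25=95
ADD R3, 4 → R3=108+4=112
SUB R5, 1 → R5=8-1=7
CMP R5, 5  (cmp 7,5)
JGT L1: taken
ADD R6, 11 → R6=95+11=106
XOR R6, 1 → R6=106^1=107
LOAD R7, [R3] → R7=M[112]=-3
ADD R6, R7 → R6=107+(-3)=104
ADD R3, 4 → R3=112+4=116
SUB R5, 1 → R5=7-1=6
CMP R5, 5  (cmp 6,5)
JGT L1: taken
ADD R6, 11 → R6=104+11=115
XOR R6, 1 → R6=115^1=114
LOAD R7, [R3] → R7=M[116]=-5
ADD R6, R7 → R6=114+(-5)=109
ADD R3, 4 → R3=116+4=120
SUB R5, 1 → R5=6-1=5
CMP R5, 5  (cmp 5,5)
After step 43: R6 = 109.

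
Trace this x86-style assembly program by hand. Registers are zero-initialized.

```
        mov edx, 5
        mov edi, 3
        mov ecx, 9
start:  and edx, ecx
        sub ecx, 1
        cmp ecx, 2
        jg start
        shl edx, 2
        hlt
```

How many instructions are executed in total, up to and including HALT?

mov edx, 5 → edx=5
mov edi, 3 → edi=3
mov ecx, 9 → ecx=9
and edx, ecx → edx=5&9=1
sub ecx, 1 → ecx=9-1=8
cmp ecx, 2  (cmp 8,2)
jg start: taken
and edx, ecx → edx=1&8=0
sub ecx, 1 → ecx=8-1=7
cmp ecx, 2  (cmp 7,2)
jg start: taken
and edx, ecx → edx=0&7=0
sub ecx, 1 → ecx=7-1=6
cmp ecx, 2  (cmp 6,2)
jg start: taken
and edx, ecx → edx=0&6=0
sub ecx, 1 → ecx=6-1=5
cmp ecx, 2  (cmp 5,2)
jg start: taken
and edx, ecx → edx=0&5=0
sub ecx, 1 → ecx=5-1=4
cmp ecx, 2  (cmp 4,2)
jg start: taken
and edx, ecx → edx=0&4=0
sub ecx, 1 → ecx=4-1=3
cmp ecx, 2  (cmp 3,2)
jg start: taken
and edx, ecx → edx=0&3=0
sub ecx, 1 → ecx=3-1=2
cmp ecx, 2  (cmp 2,2)
jg start: not taken
shl edx, 2 → edx=0<<2=0
halt.
Total executed instructions: 33.

33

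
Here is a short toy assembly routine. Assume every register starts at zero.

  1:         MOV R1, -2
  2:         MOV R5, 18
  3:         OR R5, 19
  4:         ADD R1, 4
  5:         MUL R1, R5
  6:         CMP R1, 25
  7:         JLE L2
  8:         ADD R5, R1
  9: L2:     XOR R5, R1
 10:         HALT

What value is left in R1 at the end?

R1=-2
R5=18
R5=18|19=19
R1=(-2)+4=2
R1=2*19=38
CMP R1, 25  (cmp 38,25)
JLE L2: not taken
R5=19+38=57
R5=57^38=31
halt.

38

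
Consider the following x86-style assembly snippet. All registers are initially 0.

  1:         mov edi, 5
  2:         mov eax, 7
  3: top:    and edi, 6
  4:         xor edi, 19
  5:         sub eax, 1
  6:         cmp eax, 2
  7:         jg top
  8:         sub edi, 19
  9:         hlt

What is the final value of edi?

after mov edi, 5: edi=5
after mov eax, 7: eax=7
after and edi, 6: edi=5&6=4
after xor edi, 19: edi=4^19=23
after sub eax, 1: eax=7-1=6
cmp eax, 2  (cmp 6,2)
jg top: taken
after and edi, 6: edi=23&6=6
after xor edi, 19: edi=6^19=21
after sub eax, 1: eax=6-1=5
cmp eax, 2  (cmp 5,2)
jg top: taken
after and edi, 6: edi=21&6=4
after xor edi, 19: edi=4^19=23
after sub eax, 1: eax=5-1=4
cmp eax, 2  (cmp 4,2)
jg top: taken
after and edi, 6: edi=23&6=6
after xor edi, 19: edi=6^19=21
after sub eax, 1: eax=4-1=3
cmp eax, 2  (cmp 3,2)
jg top: taken
after and edi, 6: edi=21&6=4
after xor edi, 19: edi=4^19=23
after sub eax, 1: eax=3-1=2
cmp eax, 2  (cmp 2,2)
jg top: not taken
after sub edi, 19: edi=23-19=4
halt.

4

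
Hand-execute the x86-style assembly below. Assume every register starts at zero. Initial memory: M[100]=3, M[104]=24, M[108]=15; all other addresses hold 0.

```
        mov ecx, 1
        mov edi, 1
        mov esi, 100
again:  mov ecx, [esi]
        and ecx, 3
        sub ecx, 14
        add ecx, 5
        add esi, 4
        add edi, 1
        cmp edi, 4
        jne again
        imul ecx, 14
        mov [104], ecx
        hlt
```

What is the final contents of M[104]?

-84

ecx=1
edi=1
esi=100
ecx=M[100]=3
ecx=3&3=3
ecx=3-14=-11
ecx=(-11)+5=-6
esi=100+4=104
edi=1+1=2
cmp edi, 4  (cmp 2,4)
jne again: taken
ecx=M[104]=24
ecx=24&3=0
ecx=0-14=-14
ecx=(-14)+5=-9
esi=104+4=108
edi=2+1=3
cmp edi, 4  (cmp 3,4)
jne again: taken
ecx=M[108]=15
ecx=15&3=3
ecx=3-14=-11
ecx=(-11)+5=-6
esi=108+4=112
edi=3+1=4
cmp edi, 4  (cmp 4,4)
jne again: not taken
ecx=(-6)*14=-84
mov [104], ecx → M[104]=-84
halt.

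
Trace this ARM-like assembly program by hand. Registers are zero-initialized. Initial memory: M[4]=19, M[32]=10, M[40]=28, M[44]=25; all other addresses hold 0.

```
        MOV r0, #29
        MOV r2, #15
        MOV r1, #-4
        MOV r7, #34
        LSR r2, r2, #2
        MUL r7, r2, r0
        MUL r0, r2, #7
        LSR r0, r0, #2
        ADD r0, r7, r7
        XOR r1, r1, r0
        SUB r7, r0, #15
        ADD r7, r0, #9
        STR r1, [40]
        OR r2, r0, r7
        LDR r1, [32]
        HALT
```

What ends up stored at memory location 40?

-174

MOV r0, #29 → r0=29
MOV r2, #15 → r2=15
MOV r1, #-4 → r1=-4
MOV r7, #34 → r7=34
LSR r2, r2, #2 → r2=15>>2=3
MUL r7, r2, r0 → r7=3*29=87
MUL r0, r2, #7 → r0=3*7=21
LSR r0, r0, #2 → r0=21>>2=5
ADD r0, r7, r7 → r0=87+87=174
XOR r1, r1, r0 → r1=(-4)^174=-174
SUB r7, r0, #15 → r7=174-15=159
ADD r7, r0, #9 → r7=174+9=183
STR r1, [40] → M[40]=-174
OR r2, r0, r7 → r2=174|183=191
LDR r1, [32] → r1=M[32]=10
halt.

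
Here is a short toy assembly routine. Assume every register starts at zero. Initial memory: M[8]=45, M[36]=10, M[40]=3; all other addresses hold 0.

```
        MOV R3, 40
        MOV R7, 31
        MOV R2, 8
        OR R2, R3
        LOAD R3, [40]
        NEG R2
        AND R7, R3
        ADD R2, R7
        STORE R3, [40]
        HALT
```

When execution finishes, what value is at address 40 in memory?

3

after MOV R3, 40: R3=40
after MOV R7, 31: R7=31
after MOV R2, 8: R2=8
after OR R2, R3: R2=8|40=40
after LOAD R3, [40]: R3=M[40]=3
after NEG R2: R2=-(40)=-40
after AND R7, R3: R7=31&3=3
after ADD R2, R7: R2=(-40)+3=-37
STORE R3, [40] → M[40]=3
halt.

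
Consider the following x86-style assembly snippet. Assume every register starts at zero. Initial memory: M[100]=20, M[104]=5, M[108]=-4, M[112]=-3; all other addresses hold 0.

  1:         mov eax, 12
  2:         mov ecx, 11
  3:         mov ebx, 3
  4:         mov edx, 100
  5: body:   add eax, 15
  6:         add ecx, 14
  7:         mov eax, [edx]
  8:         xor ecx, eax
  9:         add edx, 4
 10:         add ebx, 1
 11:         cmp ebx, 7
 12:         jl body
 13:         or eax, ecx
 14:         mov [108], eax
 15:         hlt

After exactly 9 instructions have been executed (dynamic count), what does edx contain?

eax=12
ecx=11
ebx=3
edx=100
eax=12+15=27
ecx=11+14=25
eax=M[100]=20
ecx=25^20=13
edx=100+4=104
After step 9: edx = 104.

104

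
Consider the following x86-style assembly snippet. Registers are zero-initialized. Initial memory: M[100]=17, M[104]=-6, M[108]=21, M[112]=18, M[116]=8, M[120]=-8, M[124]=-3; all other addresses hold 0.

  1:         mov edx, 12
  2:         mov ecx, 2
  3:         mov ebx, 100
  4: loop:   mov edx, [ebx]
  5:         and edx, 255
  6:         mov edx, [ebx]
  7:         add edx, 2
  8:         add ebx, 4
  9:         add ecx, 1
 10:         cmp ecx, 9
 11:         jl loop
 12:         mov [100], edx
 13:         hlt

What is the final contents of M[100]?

-1

after mov edx, 12: edx=12
after mov ecx, 2: ecx=2
after mov ebx, 100: ebx=100
after mov edx, [ebx]: edx=M[100]=17
after and edx, 255: edx=17&255=17
after mov edx, [ebx]: edx=M[100]=17
after add edx, 2: edx=17+2=19
after add ebx, 4: ebx=100+4=104
after add ecx, 1: ecx=2+1=3
cmp ecx, 9  (cmp 3,9)
jl loop: taken
after mov edx, [ebx]: edx=M[104]=-6
after and edx, 255: edx=(-6)&255=250
after mov edx, [ebx]: edx=M[104]=-6
after add edx, 2: edx=(-6)+2=-4
after add ebx, 4: ebx=104+4=108
after add ecx, 1: ecx=3+1=4
cmp ecx, 9  (cmp 4,9)
jl loop: taken
after mov edx, [ebx]: edx=M[108]=21
after and edx, 255: edx=21&255=21
after mov edx, [ebx]: edx=M[108]=21
after add edx, 2: edx=21+2=23
after add ebx, 4: ebx=108+4=112
after add ecx, 1: ecx=4+1=5
cmp ecx, 9  (cmp 5,9)
jl loop: taken
after mov edx, [ebx]: edx=M[112]=18
after and edx, 255: edx=18&255=18
after mov edx, [ebx]: edx=M[112]=18
after add edx, 2: edx=18+2=20
after add ebx, 4: ebx=112+4=116
after add ecx, 1: ecx=5+1=6
cmp ecx, 9  (cmp 6,9)
jl loop: taken
after mov edx, [ebx]: edx=M[116]=8
after and edx, 255: edx=8&255=8
after mov edx, [ebx]: edx=M[116]=8
after add edx, 2: edx=8+2=10
after add ebx, 4: ebx=116+4=120
after add ecx, 1: ecx=6+1=7
cmp ecx, 9  (cmp 7,9)
jl loop: taken
after mov edx, [ebx]: edx=M[120]=-8
after and edx, 255: edx=(-8)&255=248
after mov edx, [ebx]: edx=M[120]=-8
after add edx, 2: edx=(-8)+2=-6
after add ebx, 4: ebx=120+4=124
after add ecx, 1: ecx=7+1=8
cmp ecx, 9  (cmp 8,9)
jl loop: taken
after mov edx, [ebx]: edx=M[124]=-3
after and edx, 255: edx=(-3)&255=253
after mov edx, [ebx]: edx=M[124]=-3
after add edx, 2: edx=(-3)+2=-1
after add ebx, 4: ebx=124+4=128
after add ecx, 1: ecx=8+1=9
cmp ecx, 9  (cmp 9,9)
jl loop: not taken
mov [100], edx → M[100]=-1
halt.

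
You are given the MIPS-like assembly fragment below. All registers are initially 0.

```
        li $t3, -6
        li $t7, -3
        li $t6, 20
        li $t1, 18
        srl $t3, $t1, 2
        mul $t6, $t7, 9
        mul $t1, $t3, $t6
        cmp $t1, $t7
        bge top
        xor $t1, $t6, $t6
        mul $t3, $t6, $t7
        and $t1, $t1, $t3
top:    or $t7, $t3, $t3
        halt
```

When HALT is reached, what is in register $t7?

81

after li $t3, -6: $t3=-6
after li $t7, -3: $t7=-3
after li $t6, 20: $t6=20
after li $t1, 18: $t1=18
after srl $t3, $t1, 2: $t3=18>>2=4
after mul $t6, $t7, 9: $t6=(-3)*9=-27
after mul $t1, $t3, $t6: $t1=4*(-27)=-108
cmp $t1, $t7  (cmp -108,-3)
bge top: not taken
after xor $t1, $t6, $t6: $t1=(-27)^(-27)=0
after mul $t3, $t6, $t7: $t3=(-27)*(-3)=81
after and $t1, $t1, $t3: $t1=0&81=0
after or $t7, $t3, $t3: $t7=81|81=81
halt.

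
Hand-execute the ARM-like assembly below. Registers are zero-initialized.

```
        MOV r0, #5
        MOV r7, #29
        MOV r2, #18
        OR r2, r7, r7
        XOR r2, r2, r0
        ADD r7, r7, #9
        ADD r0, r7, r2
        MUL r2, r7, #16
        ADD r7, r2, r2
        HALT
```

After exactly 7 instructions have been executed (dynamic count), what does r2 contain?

after MOV r0, #5: r0=5
after MOV r7, #29: r7=29
after MOV r2, #18: r2=18
after OR r2, r7, r7: r2=29|29=29
after XOR r2, r2, r0: r2=29^5=24
after ADD r7, r7, #9: r7=29+9=38
after ADD r0, r7, r2: r0=38+24=62
After step 7: r2 = 24.

24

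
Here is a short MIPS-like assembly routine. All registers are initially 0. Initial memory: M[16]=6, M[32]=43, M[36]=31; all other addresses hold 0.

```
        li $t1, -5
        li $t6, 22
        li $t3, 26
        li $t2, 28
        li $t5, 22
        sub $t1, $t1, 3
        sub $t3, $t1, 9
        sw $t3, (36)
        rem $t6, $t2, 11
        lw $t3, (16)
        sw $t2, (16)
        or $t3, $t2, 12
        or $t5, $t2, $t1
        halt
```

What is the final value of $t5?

$t1=-5
$t6=22
$t3=26
$t2=28
$t5=22
$t1=(-5)-3=-8
$t3=(-8)-9=-17
sw $t3, (36) → M[36]=-17
$t6=28%11=6
$t3=M[16]=6
sw $t2, (16) → M[16]=28
$t3=28|12=28
$t5=28|(-8)=-4
halt.

-4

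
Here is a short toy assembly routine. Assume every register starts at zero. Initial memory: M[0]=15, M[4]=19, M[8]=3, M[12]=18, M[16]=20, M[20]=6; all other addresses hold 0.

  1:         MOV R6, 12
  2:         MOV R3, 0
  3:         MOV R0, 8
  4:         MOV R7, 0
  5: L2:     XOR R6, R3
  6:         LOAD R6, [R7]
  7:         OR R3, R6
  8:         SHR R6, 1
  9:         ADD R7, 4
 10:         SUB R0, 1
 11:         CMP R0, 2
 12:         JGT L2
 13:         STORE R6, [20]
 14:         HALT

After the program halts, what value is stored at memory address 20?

MOV R6, 12 → R6=12
MOV R3, 0 → R3=0
MOV R0, 8 → R0=8
MOV R7, 0 → R7=0
XOR R6, R3 → R6=12^0=12
LOAD R6, [R7] → R6=M[0]=15
OR R3, R6 → R3=0|15=15
SHR R6, 1 → R6=15>>1=7
ADD R7, 4 → R7=0+4=4
SUB R0, 1 → R0=8-1=7
CMP R0, 2  (cmp 7,2)
JGT L2: taken
XOR R6, R3 → R6=7^15=8
LOAD R6, [R7] → R6=M[4]=19
OR R3, R6 → R3=15|19=31
SHR R6, 1 → R6=19>>1=9
ADD R7, 4 → R7=4+4=8
SUB R0, 1 → R0=7-1=6
CMP R0, 2  (cmp 6,2)
JGT L2: taken
XOR R6, R3 → R6=9^31=22
LOAD R6, [R7] → R6=M[8]=3
OR R3, R6 → R3=31|3=31
SHR R6, 1 → R6=3>>1=1
ADD R7, 4 → R7=8+4=12
SUB R0, 1 → R0=6-1=5
CMP R0, 2  (cmp 5,2)
JGT L2: taken
XOR R6, R3 → R6=1^31=30
LOAD R6, [R7] → R6=M[12]=18
OR R3, R6 → R3=31|18=31
SHR R6, 1 → R6=18>>1=9
ADD R7, 4 → R7=12+4=16
SUB R0, 1 → R0=5-1=4
CMP R0, 2  (cmp 4,2)
JGT L2: taken
XOR R6, R3 → R6=9^31=22
LOAD R6, [R7] → R6=M[16]=20
OR R3, R6 → R3=31|20=31
SHR R6, 1 → R6=20>>1=10
ADD R7, 4 → R7=16+4=20
SUB R0, 1 → R0=4-1=3
CMP R0, 2  (cmp 3,2)
JGT L2: taken
XOR R6, R3 → R6=10^31=21
LOAD R6, [R7] → R6=M[20]=6
OR R3, R6 → R3=31|6=31
SHR R6, 1 → R6=6>>1=3
ADD R7, 4 → R7=20+4=24
SUB R0, 1 → R0=3-1=2
CMP R0, 2  (cmp 2,2)
JGT L2: not taken
STORE R6, [20] → M[20]=3
halt.

3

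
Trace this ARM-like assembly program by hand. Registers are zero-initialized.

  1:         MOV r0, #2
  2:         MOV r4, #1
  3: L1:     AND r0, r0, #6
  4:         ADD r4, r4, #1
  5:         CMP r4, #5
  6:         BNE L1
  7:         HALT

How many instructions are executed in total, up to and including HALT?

MOV r0, #2 → r0=2
MOV r4, #1 → r4=1
AND r0, r0, #6 → r0=2&6=2
ADD r4, r4, #1 → r4=1+1=2
CMP r4, #5  (cmp 2,5)
BNE L1: taken
AND r0, r0, #6 → r0=2&6=2
ADD r4, r4, #1 → r4=2+1=3
CMP r4, #5  (cmp 3,5)
BNE L1: taken
AND r0, r0, #6 → r0=2&6=2
ADD r4, r4, #1 → r4=3+1=4
CMP r4, #5  (cmp 4,5)
BNE L1: taken
AND r0, r0, #6 → r0=2&6=2
ADD r4, r4, #1 → r4=4+1=5
CMP r4, #5  (cmp 5,5)
BNE L1: not taken
halt.
Total executed instructions: 19.

19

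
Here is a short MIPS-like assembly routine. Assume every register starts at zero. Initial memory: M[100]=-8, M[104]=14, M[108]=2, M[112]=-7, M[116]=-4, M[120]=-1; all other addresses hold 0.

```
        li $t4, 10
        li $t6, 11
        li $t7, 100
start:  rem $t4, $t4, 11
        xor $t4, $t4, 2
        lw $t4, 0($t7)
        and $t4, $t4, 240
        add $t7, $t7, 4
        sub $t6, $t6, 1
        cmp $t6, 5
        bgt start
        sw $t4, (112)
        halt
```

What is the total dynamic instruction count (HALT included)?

after li $t4, 10: $t4=10
after li $t6, 11: $t6=11
after li $t7, 100: $t7=100
after rem $t4, $t4, 11: $t4=10%11=10
after xor $t4, $t4, 2: $t4=10^2=8
after lw $t4, 0($t7): $t4=M[100]=-8
after and $t4, $t4, 240: $t4=(-8)&240=240
after add $t7, $t7, 4: $t7=100+4=104
after sub $t6, $t6, 1: $t6=11-1=10
cmp $t6, 5  (cmp 10,5)
bgt start: taken
after rem $t4, $t4, 11: $t4=240%11=9
after xor $t4, $t4, 2: $t4=9^2=11
after lw $t4, 0($t7): $t4=M[104]=14
after and $t4, $t4, 240: $t4=14&240=0
after add $t7, $t7, 4: $t7=104+4=108
after sub $t6, $t6, 1: $t6=10-1=9
cmp $t6, 5  (cmp 9,5)
bgt start: taken
after rem $t4, $t4, 11: $t4=0%11=0
after xor $t4, $t4, 2: $t4=0^2=2
after lw $t4, 0($t7): $t4=M[108]=2
after and $t4, $t4, 240: $t4=2&240=0
after add $t7, $t7, 4: $t7=108+4=112
after sub $t6, $t6, 1: $t6=9-1=8
cmp $t6, 5  (cmp 8,5)
bgt start: taken
after rem $t4, $t4, 11: $t4=0%11=0
after xor $t4, $t4, 2: $t4=0^2=2
after lw $t4, 0($t7): $t4=M[112]=-7
after and $t4, $t4, 240: $t4=(-7)&240=240
after add $t7, $t7, 4: $t7=112+4=116
after sub $t6, $t6, 1: $t6=8-1=7
cmp $t6, 5  (cmp 7,5)
bgt start: taken
after rem $t4, $t4, 11: $t4=240%11=9
after xor $t4, $t4, 2: $t4=9^2=11
after lw $t4, 0($t7): $t4=M[116]=-4
after and $t4, $t4, 240: $t4=(-4)&240=240
after add $t7, $t7, 4: $t7=116+4=120
after sub $t6, $t6, 1: $t6=7-1=6
cmp $t6, 5  (cmp 6,5)
bgt start: taken
after rem $t4, $t4, 11: $t4=240%11=9
after xor $t4, $t4, 2: $t4=9^2=11
after lw $t4, 0($t7): $t4=M[120]=-1
after and $t4, $t4, 240: $t4=(-1)&240=240
after add $t7, $t7, 4: $t7=120+4=124
after sub $t6, $t6, 1: $t6=6-1=5
cmp $t6, 5  (cmp 5,5)
bgt start: not taken
sw $t4, (112) → M[112]=240
halt.
Total executed instructions: 53.

53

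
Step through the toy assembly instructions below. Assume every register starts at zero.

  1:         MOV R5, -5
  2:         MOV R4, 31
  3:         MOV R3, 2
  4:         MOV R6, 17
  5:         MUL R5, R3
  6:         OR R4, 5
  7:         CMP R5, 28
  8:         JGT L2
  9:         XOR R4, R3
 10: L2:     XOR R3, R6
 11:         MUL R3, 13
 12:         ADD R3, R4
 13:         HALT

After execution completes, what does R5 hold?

R5=-5
R4=31
R3=2
R6=17
R5=(-5)*2=-10
R4=31|5=31
CMP R5, 28  (cmp -10,28)
JGT L2: not taken
R4=31^2=29
R3=2^17=19
R3=19*13=247
R3=247+29=276
halt.

-10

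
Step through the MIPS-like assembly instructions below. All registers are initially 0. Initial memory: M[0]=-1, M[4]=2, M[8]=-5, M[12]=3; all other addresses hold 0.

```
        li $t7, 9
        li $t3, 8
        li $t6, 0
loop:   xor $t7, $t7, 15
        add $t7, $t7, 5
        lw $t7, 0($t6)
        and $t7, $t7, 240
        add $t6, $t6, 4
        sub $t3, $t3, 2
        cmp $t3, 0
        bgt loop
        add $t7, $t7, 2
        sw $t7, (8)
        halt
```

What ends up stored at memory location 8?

2

after li $t7, 9: $t7=9
after li $t3, 8: $t3=8
after li $t6, 0: $t6=0
after xor $t7, $t7, 15: $t7=9^15=6
after add $t7, $t7, 5: $t7=6+5=11
after lw $t7, 0($t6): $t7=M[0]=-1
after and $t7, $t7, 240: $t7=(-1)&240=240
after add $t6, $t6, 4: $t6=0+4=4
after sub $t3, $t3, 2: $t3=8-2=6
cmp $t3, 0  (cmp 6,0)
bgt loop: taken
after xor $t7, $t7, 15: $t7=240^15=255
after add $t7, $t7, 5: $t7=255+5=260
after lw $t7, 0($t6): $t7=M[4]=2
after and $t7, $t7, 240: $t7=2&240=0
after add $t6, $t6, 4: $t6=4+4=8
after sub $t3, $t3, 2: $t3=6-2=4
cmp $t3, 0  (cmp 4,0)
bgt loop: taken
after xor $t7, $t7, 15: $t7=0^15=15
after add $t7, $t7, 5: $t7=15+5=20
after lw $t7, 0($t6): $t7=M[8]=-5
after and $t7, $t7, 240: $t7=(-5)&240=240
after add $t6, $t6, 4: $t6=8+4=12
after sub $t3, $t3, 2: $t3=4-2=2
cmp $t3, 0  (cmp 2,0)
bgt loop: taken
after xor $t7, $t7, 15: $t7=240^15=255
after add $t7, $t7, 5: $t7=255+5=260
after lw $t7, 0($t6): $t7=M[12]=3
after and $t7, $t7, 240: $t7=3&240=0
after add $t6, $t6, 4: $t6=12+4=16
after sub $t3, $t3, 2: $t3=2-2=0
cmp $t3, 0  (cmp 0,0)
bgt loop: not taken
after add $t7, $t7, 2: $t7=0+2=2
sw $t7, (8) → M[8]=2
halt.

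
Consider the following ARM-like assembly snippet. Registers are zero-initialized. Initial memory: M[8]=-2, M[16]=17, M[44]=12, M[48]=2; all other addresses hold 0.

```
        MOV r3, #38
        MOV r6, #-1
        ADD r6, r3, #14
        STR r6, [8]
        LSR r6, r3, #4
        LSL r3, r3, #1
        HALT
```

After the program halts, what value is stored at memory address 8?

52

r3=38
r6=-1
r6=38+14=52
STR r6, [8] → M[8]=52
r6=38>>4=2
r3=38<<1=76
halt.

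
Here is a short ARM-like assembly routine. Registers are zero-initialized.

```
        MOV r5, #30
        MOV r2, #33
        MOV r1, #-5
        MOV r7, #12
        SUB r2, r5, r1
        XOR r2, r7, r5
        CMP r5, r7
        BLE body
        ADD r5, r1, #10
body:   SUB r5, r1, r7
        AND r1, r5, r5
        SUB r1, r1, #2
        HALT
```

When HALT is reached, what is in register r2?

18

after MOV r5, #30: r5=30
after MOV r2, #33: r2=33
after MOV r1, #-5: r1=-5
after MOV r7, #12: r7=12
after SUB r2, r5, r1: r2=30-(-5)=35
after XOR r2, r7, r5: r2=12^30=18
CMP r5, r7  (cmp 30,12)
BLE body: not taken
after ADD r5, r1, #10: r5=(-5)+10=5
after SUB r5, r1, r7: r5=(-5)-12=-17
after AND r1, r5, r5: r1=(-17)&(-17)=-17
after SUB r1, r1, #2: r1=(-17)-2=-19
halt.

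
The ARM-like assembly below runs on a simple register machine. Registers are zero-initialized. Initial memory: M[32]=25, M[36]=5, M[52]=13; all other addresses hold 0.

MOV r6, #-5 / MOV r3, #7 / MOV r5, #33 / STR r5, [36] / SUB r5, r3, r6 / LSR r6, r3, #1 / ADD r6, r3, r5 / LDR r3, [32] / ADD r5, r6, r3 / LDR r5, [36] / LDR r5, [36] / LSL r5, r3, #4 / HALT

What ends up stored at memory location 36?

r6=-5
r3=7
r5=33
STR r5, [36] → M[36]=33
r5=7-(-5)=12
r6=7>>1=3
r6=7+12=19
r3=M[32]=25
r5=19+25=44
r5=M[36]=33
r5=M[36]=33
r5=25<<4=400
halt.

33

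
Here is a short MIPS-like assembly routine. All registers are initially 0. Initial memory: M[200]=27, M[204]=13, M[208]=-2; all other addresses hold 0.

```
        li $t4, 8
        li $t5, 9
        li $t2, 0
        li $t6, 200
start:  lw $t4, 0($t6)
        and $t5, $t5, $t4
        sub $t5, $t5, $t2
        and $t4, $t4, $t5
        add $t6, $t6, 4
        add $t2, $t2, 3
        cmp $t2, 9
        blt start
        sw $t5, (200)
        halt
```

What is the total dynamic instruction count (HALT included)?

30

li $t4, 8 → $t4=8
li $t5, 9 → $t5=9
li $t2, 0 → $t2=0
li $t6, 200 → $t6=200
lw $t4, 0($t6) → $t4=M[200]=27
and $t5, $t5, $t4 → $t5=9&27=9
sub $t5, $t5, $t2 → $t5=9-0=9
and $t4, $t4, $t5 → $t4=27&9=9
add $t6, $t6, 4 → $t6=200+4=204
add $t2, $t2, 3 → $t2=0+3=3
cmp $t2, 9  (cmp 3,9)
blt start: taken
lw $t4, 0($t6) → $t4=M[204]=13
and $t5, $t5, $t4 → $t5=9&13=9
sub $t5, $t5, $t2 → $t5=9-3=6
and $t4, $t4, $t5 → $t4=13&6=4
add $t6, $t6, 4 → $t6=204+4=208
add $t2, $t2, 3 → $t2=3+3=6
cmp $t2, 9  (cmp 6,9)
blt start: taken
lw $t4, 0($t6) → $t4=M[208]=-2
and $t5, $t5, $t4 → $t5=6&(-2)=6
sub $t5, $t5, $t2 → $t5=6-6=0
and $t4, $t4, $t5 → $t4=(-2)&0=0
add $t6, $t6, 4 → $t6=208+4=212
add $t2, $t2, 3 → $t2=6+3=9
cmp $t2, 9  (cmp 9,9)
blt start: not taken
sw $t5, (200) → M[200]=0
halt.
Total executed instructions: 30.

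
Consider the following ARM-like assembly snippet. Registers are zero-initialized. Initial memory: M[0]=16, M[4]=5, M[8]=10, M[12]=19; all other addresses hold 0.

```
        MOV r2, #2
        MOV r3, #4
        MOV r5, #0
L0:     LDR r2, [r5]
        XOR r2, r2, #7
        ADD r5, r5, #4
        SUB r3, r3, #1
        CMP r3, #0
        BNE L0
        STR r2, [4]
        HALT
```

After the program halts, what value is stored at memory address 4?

r2=2
r3=4
r5=0
r2=M[0]=16
r2=16^7=23
r5=0+4=4
r3=4-1=3
CMP r3, #0  (cmp 3,0)
BNE L0: taken
r2=M[4]=5
r2=5^7=2
r5=4+4=8
r3=3-1=2
CMP r3, #0  (cmp 2,0)
BNE L0: taken
r2=M[8]=10
r2=10^7=13
r5=8+4=12
r3=2-1=1
CMP r3, #0  (cmp 1,0)
BNE L0: taken
r2=M[12]=19
r2=19^7=20
r5=12+4=16
r3=1-1=0
CMP r3, #0  (cmp 0,0)
BNE L0: not taken
STR r2, [4] → M[4]=20
halt.

20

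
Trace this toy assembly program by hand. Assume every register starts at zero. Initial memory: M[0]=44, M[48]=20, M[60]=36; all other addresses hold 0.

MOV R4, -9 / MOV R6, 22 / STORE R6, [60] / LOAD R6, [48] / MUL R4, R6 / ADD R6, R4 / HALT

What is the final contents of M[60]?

22

after MOV R4, -9: R4=-9
after MOV R6, 22: R6=22
STORE R6, [60] → M[60]=22
after LOAD R6, [48]: R6=M[48]=20
after MUL R4, R6: R4=(-9)*20=-180
after ADD R6, R4: R6=20+(-180)=-160
halt.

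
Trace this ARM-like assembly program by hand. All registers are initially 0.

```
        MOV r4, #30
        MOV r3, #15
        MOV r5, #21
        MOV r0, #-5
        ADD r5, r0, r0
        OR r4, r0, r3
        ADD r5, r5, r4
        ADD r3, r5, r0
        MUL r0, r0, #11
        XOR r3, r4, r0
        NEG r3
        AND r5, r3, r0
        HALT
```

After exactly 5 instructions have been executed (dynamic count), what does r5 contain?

after MOV r4, #30: r4=30
after MOV r3, #15: r3=15
after MOV r5, #21: r5=21
after MOV r0, #-5: r0=-5
after ADD r5, r0, r0: r5=(-5)+(-5)=-10
After step 5: r5 = -10.

-10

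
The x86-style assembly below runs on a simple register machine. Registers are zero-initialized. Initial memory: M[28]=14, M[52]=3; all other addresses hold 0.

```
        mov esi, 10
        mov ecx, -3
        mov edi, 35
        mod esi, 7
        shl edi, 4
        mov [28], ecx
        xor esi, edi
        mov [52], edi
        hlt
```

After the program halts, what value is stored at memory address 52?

mov esi, 10 → esi=10
mov ecx, -3 → ecx=-3
mov edi, 35 → edi=35
mod esi, 7 → esi=10%7=3
shl edi, 4 → edi=35<<4=560
mov [28], ecx → M[28]=-3
xor esi, edi → esi=3^560=563
mov [52], edi → M[52]=560
halt.

560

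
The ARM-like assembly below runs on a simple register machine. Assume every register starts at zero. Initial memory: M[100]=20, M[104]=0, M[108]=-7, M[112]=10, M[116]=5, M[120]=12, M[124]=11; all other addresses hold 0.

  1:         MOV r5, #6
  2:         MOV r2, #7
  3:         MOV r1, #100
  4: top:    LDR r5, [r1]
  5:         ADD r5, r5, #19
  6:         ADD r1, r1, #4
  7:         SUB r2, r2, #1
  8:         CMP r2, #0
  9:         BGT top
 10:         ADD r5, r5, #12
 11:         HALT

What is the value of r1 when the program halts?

MOV r5, #6 → r5=6
MOV r2, #7 → r2=7
MOV r1, #100 → r1=100
LDR r5, [r1] → r5=M[100]=20
ADD r5, r5, #19 → r5=20+19=39
ADD r1, r1, #4 → r1=100+4=104
SUB r2, r2, #1 → r2=7-1=6
CMP r2, #0  (cmp 6,0)
BGT top: taken
LDR r5, [r1] → r5=M[104]=0
ADD r5, r5, #19 → r5=0+19=19
ADD r1, r1, #4 → r1=104+4=108
SUB r2, r2, #1 → r2=6-1=5
CMP r2, #0  (cmp 5,0)
BGT top: taken
LDR r5, [r1] → r5=M[108]=-7
ADD r5, r5, #19 → r5=(-7)+19=12
ADD r1, r1, #4 → r1=108+4=112
SUB r2, r2, #1 → r2=5-1=4
CMP r2, #0  (cmp 4,0)
BGT top: taken
LDR r5, [r1] → r5=M[112]=10
ADD r5, r5, #19 → r5=10+19=29
ADD r1, r1, #4 → r1=112+4=116
SUB r2, r2, #1 → r2=4-1=3
CMP r2, #0  (cmp 3,0)
BGT top: taken
LDR r5, [r1] → r5=M[116]=5
ADD r5, r5, #19 → r5=5+19=24
ADD r1, r1, #4 → r1=116+4=120
SUB r2, r2, #1 → r2=3-1=2
CMP r2, #0  (cmp 2,0)
BGT top: taken
LDR r5, [r1] → r5=M[120]=12
ADD r5, r5, #19 → r5=12+19=31
ADD r1, r1, #4 → r1=120+4=124
SUB r2, r2, #1 → r2=2-1=1
CMP r2, #0  (cmp 1,0)
BGT top: taken
LDR r5, [r1] → r5=M[124]=11
ADD r5, r5, #19 → r5=11+19=30
ADD r1, r1, #4 → r1=124+4=128
SUB r2, r2, #1 → r2=1-1=0
CMP r2, #0  (cmp 0,0)
BGT top: not taken
ADD r5, r5, #12 → r5=30+12=42
halt.

128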